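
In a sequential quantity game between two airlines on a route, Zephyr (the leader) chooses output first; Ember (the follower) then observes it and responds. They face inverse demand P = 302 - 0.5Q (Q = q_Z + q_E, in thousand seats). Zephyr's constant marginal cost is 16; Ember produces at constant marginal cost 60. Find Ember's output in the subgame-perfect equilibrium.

77

Solve by backward induction. Given q_Z, the follower Ember maximises π_E = (302 - (1/2)q_Z - (1/2)q_E)q_E - 60q_E.
Setting the follower's marginal profit to zero, 242 - (1/2)q_Z - q_E = 0, i.e. q_E = (242 - (1/2)q_Z).
The leader anticipates this reaction. Substituting into P = 302 - 0.5Q gives P = 181 - (1/4)q_Z, so π_Z = (181 - (1/4)q_Z)q_Z - 16q_Z.
Maximising: ∂π_Z/∂q_Z = 165 - (1/2)q_Z = 0, giving q_Z = 330.
Then q_E = (242 - (1/2)·330) = 77.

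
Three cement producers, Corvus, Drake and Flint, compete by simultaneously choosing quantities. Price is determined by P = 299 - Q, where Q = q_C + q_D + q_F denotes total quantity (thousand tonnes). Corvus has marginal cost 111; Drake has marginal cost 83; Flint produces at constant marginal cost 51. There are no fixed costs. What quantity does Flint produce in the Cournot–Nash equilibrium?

Corvus's profit: π_C = (299 - Q)q_C - (111q_C). Setting ∂π_C/∂q_C = 0: 188 - 2q_C - (q_D + q_F) = 0.
Drake's first-order condition: 216 - 2q_D - (q_C + q_F) = 0.
Flint's profit: π_F = (299 - Q)q_F - (51q_F). Setting ∂π_F/∂q_F = 0: 248 - 2q_F - (q_C + q_D) = 0.
Summing all 3 equations gives 652 − 4Q = 0, hence Q = 163.
Back-substituting: q_C = (188 − 163) = 25, q_D = (216 − 163) = 53, q_F = (248 − 163) = 85.

85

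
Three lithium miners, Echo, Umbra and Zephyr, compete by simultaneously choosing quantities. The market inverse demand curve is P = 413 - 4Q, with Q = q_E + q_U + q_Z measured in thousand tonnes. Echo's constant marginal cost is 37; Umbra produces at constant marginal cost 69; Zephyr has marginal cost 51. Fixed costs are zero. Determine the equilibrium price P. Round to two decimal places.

Echo's profit: π_E = (413 - 4Q)q_E - (37q_E). Setting ∂π_E/∂q_E = 0: 376 - 8q_E - 4(q_U + q_Z) = 0.
Umbra's first-order condition: 344 - 8q_U - 4(q_E + q_Z) = 0.
Zephyr's first-order condition: 362 - 8q_Z - 4(q_E + q_U) = 0.
Adding the 3 conditions: 1082 − 8Q − 8Q = 0, i.e. Q = 541/8.
Back-substituting: q_E = (376 − 541/2)/4 = 211/8, q_U = (344 − 541/2)/4 = 147/8, q_Z = (362 − 541/2)/4 = 183/8.
Total output Q = 541/8, so price P = 413 - 4·(541/8) = 285/2.

142.50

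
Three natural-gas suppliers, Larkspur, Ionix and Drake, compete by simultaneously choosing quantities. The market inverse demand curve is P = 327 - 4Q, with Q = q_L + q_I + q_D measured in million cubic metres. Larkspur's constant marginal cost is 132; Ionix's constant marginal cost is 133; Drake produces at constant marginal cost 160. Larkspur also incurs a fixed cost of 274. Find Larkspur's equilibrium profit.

Larkspur's profit: π_L = (327 - 4Q)q_L - (132q_L). Setting ∂π_L/∂q_L = 0: 195 - 8q_L - 4(q_I + q_D) = 0.
Ionix's profit: π_I = (327 - 4Q)q_I - (133q_I). Setting ∂π_I/∂q_I = 0: 194 - 8q_I - 4(q_L + q_D) = 0.
Drake's first-order condition: 167 - 8q_D - 4(q_L + q_I) = 0.
Adding the 3 conditions: 556 − 8Q − 8Q = 0, i.e. Q = 139/4.
Back-substituting: q_L = (195 − 139)/4 = 14, q_I = (194 − 139)/4 = 55/4, q_D = (167 − 139)/4 = 7.
Price P = 327 - 4·(139/4) = 188.
Larkspur's profit: (188 - 132)·14 - 274 = 510.

510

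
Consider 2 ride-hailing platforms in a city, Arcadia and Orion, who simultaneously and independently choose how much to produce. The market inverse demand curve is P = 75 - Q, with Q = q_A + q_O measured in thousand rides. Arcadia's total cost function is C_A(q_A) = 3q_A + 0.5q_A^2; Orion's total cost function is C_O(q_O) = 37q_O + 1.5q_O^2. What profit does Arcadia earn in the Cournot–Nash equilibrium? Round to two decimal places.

793.50

Arcadia's profit: π_A = (75 - Q)q_A - (3q_A + (1/2)q_A²). Setting ∂π_A/∂q_A = 0: 72 - 3q_A - (q_O) = 0.
Orion's profit: π_O = (75 - Q)q_O - (37q_O + (3/2)q_O²). Setting ∂π_O/∂q_O = 0: 38 - 5q_O - (q_A) = 0.
Rearranging gives the reaction functions q_A = (72 - q_O)/3 and q_O = (38 - q_A)/5.
Solving the pair: q_A = 23, q_O = 3.
Price P = 75 - 26 = 49.
Arcadia's profit: 49·23 - 3·23 - (1/2)·23² = 1587/2.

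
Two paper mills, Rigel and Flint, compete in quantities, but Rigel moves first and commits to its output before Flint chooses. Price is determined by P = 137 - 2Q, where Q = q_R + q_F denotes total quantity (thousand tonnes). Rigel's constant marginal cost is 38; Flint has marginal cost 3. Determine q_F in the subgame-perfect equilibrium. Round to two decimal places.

25.50

Solve by backward induction. Given q_R, the follower Flint maximises π_F = (137 - 2q_R - 2q_F)q_F - 3q_F.
Follower FOC: 134 - 2q_R - 4q_F = 0, so q_F(q_R) = (134 - 2q_R)/4.
Rigel substitutes q_F(q_R) into its own profit: π_R = q_R(137 - 2q_R - (134 - 2q_R)/2) - 38q_R = (70 - q_R)q_R - 38q_R.
Maximising: ∂π_R/∂q_R = 32 - 2q_R = 0, giving q_R = 16.
Then q_F = (134 - 2·16)/4 = 51/2.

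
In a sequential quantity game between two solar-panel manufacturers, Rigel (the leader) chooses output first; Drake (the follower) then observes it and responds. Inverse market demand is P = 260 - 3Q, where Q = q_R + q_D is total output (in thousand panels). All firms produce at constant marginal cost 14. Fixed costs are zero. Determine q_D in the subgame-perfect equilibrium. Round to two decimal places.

20.50

Solve by backward induction. Given q_R, the follower Drake maximises π_D = (260 - 3q_R - 3q_D)q_D - 14q_D.
Follower FOC: 246 - 3q_R - 6q_D = 0, so q_D(q_R) = (246 - 3q_R)/6.
Rigel substitutes q_D(q_R) into its own profit: π_R = q_R(260 - 3q_R - (246 - 3q_R)/2) - 14q_R = (137 - (3/2)q_R)q_R - 14q_R.
Maximising: ∂π_R/∂q_R = 123 - 3q_R = 0, giving q_R = 41.
Then q_D = (246 - 3·41)/6 = 41/2.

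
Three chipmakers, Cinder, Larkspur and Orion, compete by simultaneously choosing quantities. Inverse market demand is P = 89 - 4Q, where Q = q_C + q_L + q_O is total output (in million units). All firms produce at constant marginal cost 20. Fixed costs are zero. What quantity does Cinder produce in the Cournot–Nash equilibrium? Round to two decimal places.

Each firm earns π_i = (89 - 4Q)q_i - 20q_i.
Setting ∂π_i/∂q_i = 0 with rivals' quantities fixed: 69 - 8q_i - 4·Σ_{j≠i} q_j = 0.
With identical firms every q_j equals q_i, so Σ_{j≠i} q_j = 2q_i and 69 = 16q_i, giving q_i = 69/16.

4.31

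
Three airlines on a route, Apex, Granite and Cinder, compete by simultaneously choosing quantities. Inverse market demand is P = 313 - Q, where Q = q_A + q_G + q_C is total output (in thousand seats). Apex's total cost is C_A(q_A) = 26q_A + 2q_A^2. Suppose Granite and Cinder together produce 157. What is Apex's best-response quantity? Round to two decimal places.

With rivals' combined output fixed at 157, Apex's profit is π_A = (313 - 157 - q_A)q_A - (26q_A + 2q_A²) = (156 - q_A)q_A - (26q_A + 2q_A²).
∂π_A/∂q_A = 130 - 6q_A = 0, so q_A = 65/3.

21.67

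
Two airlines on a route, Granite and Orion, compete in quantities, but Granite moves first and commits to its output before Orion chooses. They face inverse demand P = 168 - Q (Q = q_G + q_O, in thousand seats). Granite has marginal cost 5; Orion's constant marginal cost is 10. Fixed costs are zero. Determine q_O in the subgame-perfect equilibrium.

37

Solve by backward induction. Given q_G, the follower Orion maximises π_O = (168 - q_G - q_O)q_O - 10q_O.
∂π_O/∂q_O = 158 - q_G - 2q_O = 0 gives the reaction function q_O = (158 - q_G)/2.
The leader anticipates this reaction. Substituting into P = 168 - Q gives P = 89 - (1/2)q_G, so π_G = (89 - (1/2)q_G)q_G - 5q_G.
The leader's first-order condition 84 - q_G = 0 yields q_G = 84.
Then q_O = (158 - 84)/2 = 37.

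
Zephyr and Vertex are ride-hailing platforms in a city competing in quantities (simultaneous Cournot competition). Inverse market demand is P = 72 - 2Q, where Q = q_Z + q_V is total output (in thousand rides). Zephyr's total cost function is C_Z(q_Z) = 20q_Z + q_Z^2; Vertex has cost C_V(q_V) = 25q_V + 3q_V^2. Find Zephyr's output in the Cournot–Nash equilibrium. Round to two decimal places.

Zephyr's profit: π_Z = (72 - 2Q)q_Z - (20q_Z + q_Z²). Setting ∂π_Z/∂q_Z = 0: 52 - 6q_Z - 2(q_V) = 0.
Vertex's first-order condition: 47 - 10q_V - 2(q_Z) = 0.
Rearranging gives the reaction functions q_Z = (52 - 2q_V)/6 and q_V = (47 - 2q_Z)/10.
Substituting one into the other gives q_Z = 213/28 and q_V = 89/28.

7.61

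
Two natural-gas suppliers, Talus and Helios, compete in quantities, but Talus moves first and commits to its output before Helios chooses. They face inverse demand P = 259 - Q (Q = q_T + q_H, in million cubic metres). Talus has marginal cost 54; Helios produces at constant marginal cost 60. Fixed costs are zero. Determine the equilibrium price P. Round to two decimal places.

The follower Helios best-responds to any q_T: π_H = (259 - Q)q_H - 60q_H.
Setting the follower's marginal profit to zero, 199 - q_T - 2q_H = 0, i.e. q_H = (199 - q_T)/2.
The leader anticipates this reaction. Substituting into P = 259 - Q gives P = 319/2 - (1/2)q_T, so π_T = (319/2 - (1/2)q_T)q_T - 54q_T.
Maximising: ∂π_T/∂q_T = 211/2 - q_T = 0, giving q_T = 211/2.
Then q_H = (199 - 211/2)/2 = 187/4.
Total output Q = 609/4, so price P = 259 - 609/4 = 427/4.

106.75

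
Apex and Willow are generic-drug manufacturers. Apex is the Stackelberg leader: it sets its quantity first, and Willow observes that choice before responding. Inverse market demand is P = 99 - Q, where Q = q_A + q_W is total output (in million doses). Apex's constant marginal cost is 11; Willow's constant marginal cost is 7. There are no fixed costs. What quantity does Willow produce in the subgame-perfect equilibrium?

Solve by backward induction. Given q_A, the follower Willow maximises π_W = (99 - q_A - q_W)q_W - 7q_W.
∂π_W/∂q_W = 92 - q_A - 2q_W = 0 gives the reaction function q_W = (92 - q_A)/2.
Apex substitutes q_W(q_A) into its own profit: π_A = q_A(99 - q_A - (92 - q_A)/2) - 11q_A = (53 - (1/2)q_A)q_A - 11q_A.
Maximising: ∂π_A/∂q_A = 42 - q_A = 0, giving q_A = 42.
Then q_W = (92 - 42)/2 = 25.

25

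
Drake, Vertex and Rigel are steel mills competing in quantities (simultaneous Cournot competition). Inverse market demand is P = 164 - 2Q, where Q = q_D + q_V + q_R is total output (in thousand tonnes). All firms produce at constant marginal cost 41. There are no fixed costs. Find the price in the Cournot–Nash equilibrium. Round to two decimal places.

Each firm earns π_i = (164 - 2Q)q_i - 41q_i.
Setting ∂π_i/∂q_i = 0 with rivals' quantities fixed: 123 - 4q_i - 2·Σ_{j≠i} q_j = 0.
With identical firms every q_j equals q_i, so Σ_{j≠i} q_j = 2q_i and 123 = 8q_i, giving q_i = 123/8.
Total output Q = 369/8, so price P = 164 - 2·(369/8) = 287/4.

71.75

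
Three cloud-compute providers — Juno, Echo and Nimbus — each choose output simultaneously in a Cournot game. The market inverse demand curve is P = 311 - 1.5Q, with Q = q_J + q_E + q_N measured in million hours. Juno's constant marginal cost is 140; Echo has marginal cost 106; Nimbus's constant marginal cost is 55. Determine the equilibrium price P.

Juno's profit: π_J = (311 - 1.5Q)q_J - (140q_J). Setting ∂π_J/∂q_J = 0: 171 - 3q_J - (3/2)(q_E + q_N) = 0.
Echo's first-order condition: 205 - 3q_E - (3/2)(q_J + q_N) = 0.
Nimbus's first-order condition: 256 - 3q_N - (3/2)(q_J + q_E) = 0.
Summing all 3 equations gives 632 − 6Q = 0, hence Q = 316/3.
Back-substituting: q_J = (171 − 158)/(3/2) = 26/3, q_E = (205 − 158)/(3/2) = 94/3, q_N = (256 − 158)/(3/2) = 196/3.
Total output Q = 316/3, so price P = 311 - (3/2)·(316/3) = 153.

153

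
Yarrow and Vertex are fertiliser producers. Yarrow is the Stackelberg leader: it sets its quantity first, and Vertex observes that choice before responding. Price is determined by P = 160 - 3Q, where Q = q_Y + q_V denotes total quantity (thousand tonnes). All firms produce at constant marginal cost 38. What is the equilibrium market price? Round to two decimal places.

68.50

Solve by backward induction. Given q_Y, the follower Vertex maximises π_V = (160 - 3q_Y - 3q_V)q_V - 38q_V.
Setting the follower's marginal profit to zero, 122 - 3q_Y - 6q_V = 0, i.e. q_V = (122 - 3q_Y)/6.
Yarrow substitutes q_V(q_Y) into its own profit: π_Y = q_Y(160 - 3q_Y - (122 - 3q_Y)/2) - 38q_Y = (99 - (3/2)q_Y)q_Y - 38q_Y.
The leader's first-order condition 61 - 3q_Y = 0 yields q_Y = 61/3.
Then q_V = (122 - 3·(61/3))/6 = 61/6.
Total output Q = 61/2, so price P = 160 - 3·(61/2) = 137/2.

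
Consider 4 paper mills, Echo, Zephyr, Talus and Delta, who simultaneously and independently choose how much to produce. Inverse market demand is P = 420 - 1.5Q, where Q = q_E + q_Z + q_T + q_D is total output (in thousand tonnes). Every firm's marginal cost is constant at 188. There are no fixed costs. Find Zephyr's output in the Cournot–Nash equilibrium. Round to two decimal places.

30.93

A representative firm's profit is π_i = q_i(420 - 1.5Q) - 188q_i.
Setting ∂π_i/∂q_i = 0 with rivals' quantities fixed: 232 - 3q_i - (3/2)·Σ_{j≠i} q_j = 0.
With identical firms every q_j equals q_i, so Σ_{j≠i} q_j = 3q_i and 232 = (15/2)q_i, giving q_i = 464/15.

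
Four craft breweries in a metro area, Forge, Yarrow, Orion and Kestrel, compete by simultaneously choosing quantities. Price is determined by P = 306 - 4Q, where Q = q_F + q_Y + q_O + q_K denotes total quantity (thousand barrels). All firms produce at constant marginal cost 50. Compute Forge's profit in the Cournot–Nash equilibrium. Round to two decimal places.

655.36

Each firm earns π_i = (306 - 4Q)q_i - 50q_i.
Setting ∂π_i/∂q_i = 0 with rivals' quantities fixed: 256 - 8q_i - 4·Σ_{j≠i} q_j = 0.
With identical firms every q_j equals q_i, so Σ_{j≠i} q_j = 3q_i and 256 = 20q_i, giving q_i = 64/5.
Price P = 306 - 4·(256/5) = 506/5.
Forge's profit: (506/5 - 50)·(64/5) = 655.3600.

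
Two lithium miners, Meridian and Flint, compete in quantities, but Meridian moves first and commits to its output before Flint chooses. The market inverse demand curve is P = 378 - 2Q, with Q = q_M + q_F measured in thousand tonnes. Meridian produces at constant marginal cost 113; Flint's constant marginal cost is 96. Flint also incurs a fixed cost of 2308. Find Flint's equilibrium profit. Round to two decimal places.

Solve by backward induction. Given q_M, the follower Flint maximises π_F = (378 - 2q_M - 2q_F)q_F - 96q_F.
Follower FOC: 282 - 2q_M - 4q_F = 0, so q_F(q_M) = (282 - 2q_M)/4.
Meridian substitutes q_F(q_M) into its own profit: π_M = q_M(378 - 2q_M - (282 - 2q_M)/2) - 113q_M = (237 - q_M)q_M - 113q_M.
The leader's first-order condition 124 - 2q_M = 0 yields q_M = 62.
Then q_F = (282 - 2·62)/4 = 79/2.
Price P = 378 - 2·(203/2) = 175.
Flint's profit: (175 - 96)·(79/2) - 2308 = 1625/2.

812.50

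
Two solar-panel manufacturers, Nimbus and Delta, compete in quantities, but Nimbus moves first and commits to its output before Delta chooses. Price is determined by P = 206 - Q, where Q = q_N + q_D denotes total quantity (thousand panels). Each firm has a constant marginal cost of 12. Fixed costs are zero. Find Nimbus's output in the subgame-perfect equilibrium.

97

Solve by backward induction. Given q_N, the follower Delta maximises π_D = (206 - q_N - q_D)q_D - 12q_D.
Follower FOC: 194 - q_N - 2q_D = 0, so q_D(q_N) = (194 - q_N)/2.
The leader anticipates this reaction. Substituting into P = 206 - Q gives P = 109 - (1/2)q_N, so π_N = (109 - (1/2)q_N)q_N - 12q_N.
The leader's first-order condition 97 - q_N = 0 yields q_N = 97.
Then q_D = (194 - 97)/2 = 97/2.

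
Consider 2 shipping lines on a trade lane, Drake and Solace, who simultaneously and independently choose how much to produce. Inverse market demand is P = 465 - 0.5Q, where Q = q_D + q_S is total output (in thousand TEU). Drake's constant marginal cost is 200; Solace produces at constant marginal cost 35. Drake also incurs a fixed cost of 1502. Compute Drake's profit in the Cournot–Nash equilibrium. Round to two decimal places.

Drake's profit: π_D = (465 - 0.5Q)q_D - (200q_D). Setting ∂π_D/∂q_D = 0: 265 - q_D - (1/2)(q_S) = 0.
Solace's profit: π_S = (465 - 0.5Q)q_S - (35q_S). Setting ∂π_S/∂q_S = 0: 430 - q_S - (1/2)(q_D) = 0.
So q_D = (265 - (1/2)q_S) and q_S = (430 - (1/2)q_D).
Substituting one into the other gives q_D = 200/3 and q_S = 1190/3.
Price P = 465 - (1/2)·(1390/3) = 700/3.
Drake's profit: (700/3 - 200)·(200/3) - 1502 = 720.2222.

720.22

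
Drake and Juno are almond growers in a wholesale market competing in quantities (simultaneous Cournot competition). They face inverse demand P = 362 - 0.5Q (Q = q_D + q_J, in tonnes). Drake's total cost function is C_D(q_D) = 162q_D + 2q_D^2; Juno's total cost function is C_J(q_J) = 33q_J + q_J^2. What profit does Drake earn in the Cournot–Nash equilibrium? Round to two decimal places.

Drake's profit: π_D = (362 - 0.5Q)q_D - (162q_D + 2q_D²). Setting ∂π_D/∂q_D = 0: 200 - 5q_D - (1/2)(q_J) = 0.
Juno's first-order condition: 329 - 3q_J - (1/2)(q_D) = 0.
So q_D = (200 - (1/2)q_J)/5 and q_J = (329 - (1/2)q_D)/3.
Substituting one into the other gives q_D = 1742/59 and q_J = 104.7458.
Price P = 362 - (1/2)·134.2712 = 294.8644.
Drake's profit: 294.8644·(1742/59) - 162·(1742/59) - 2(1742/59)² = 2179.3766.

2179.38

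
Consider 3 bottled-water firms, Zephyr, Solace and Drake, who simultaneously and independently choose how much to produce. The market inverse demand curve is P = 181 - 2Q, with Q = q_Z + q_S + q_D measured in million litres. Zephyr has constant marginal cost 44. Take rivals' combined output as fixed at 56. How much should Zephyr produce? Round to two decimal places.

With rivals' combined output fixed at 56, Zephyr's profit is π_Z = (181 - 2·56 - 2q_Z)q_Z - (44q_Z) = (69 - 2q_Z)q_Z - (44q_Z).
∂π_Z/∂q_Z = 25 - 4q_Z = 0, so q_Z = 25/4.

6.25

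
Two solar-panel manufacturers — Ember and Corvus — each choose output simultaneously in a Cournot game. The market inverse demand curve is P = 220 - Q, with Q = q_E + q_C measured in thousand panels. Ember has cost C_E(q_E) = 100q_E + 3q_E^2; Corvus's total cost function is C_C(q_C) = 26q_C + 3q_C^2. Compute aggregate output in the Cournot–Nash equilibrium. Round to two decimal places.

Ember's profit: π_E = (220 - Q)q_E - (100q_E + 3q_E²). Setting ∂π_E/∂q_E = 0: 120 - 8q_E - (q_C) = 0.
Corvus's first-order condition: 194 - 8q_C - (q_E) = 0.
Best responses: q_E = (120 - q_C)/8, q_C = (194 - q_E)/8.
Solving the pair: q_E = 766/63, q_C = 1432/63.
Total output Q = 766/63 + 1432/63 = 314/9.

34.89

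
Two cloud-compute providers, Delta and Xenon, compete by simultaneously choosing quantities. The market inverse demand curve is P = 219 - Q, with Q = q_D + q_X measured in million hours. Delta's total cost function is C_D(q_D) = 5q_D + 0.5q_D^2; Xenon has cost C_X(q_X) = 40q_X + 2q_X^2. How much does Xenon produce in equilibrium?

Delta's profit: π_D = (219 - Q)q_D - (5q_D + (1/2)q_D²). Setting ∂π_D/∂q_D = 0: 214 - 3q_D - (q_X) = 0.
Xenon's profit: π_X = (219 - Q)q_X - (40q_X + 2q_X²). Setting ∂π_X/∂q_X = 0: 179 - 6q_X - (q_D) = 0.
Rearranging gives the reaction functions q_D = (214 - q_X)/3 and q_X = (179 - q_D)/6.
Solving the pair: q_D = 65, q_X = 19.

19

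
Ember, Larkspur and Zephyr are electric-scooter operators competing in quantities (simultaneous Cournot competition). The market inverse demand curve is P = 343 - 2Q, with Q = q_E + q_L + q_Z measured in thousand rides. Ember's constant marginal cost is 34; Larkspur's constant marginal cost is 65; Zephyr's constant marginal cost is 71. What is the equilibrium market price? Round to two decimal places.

128.25

Ember's profit: π_E = (343 - 2Q)q_E - (34q_E). Setting ∂π_E/∂q_E = 0: 309 - 4q_E - 2(q_L + q_Z) = 0.
Larkspur's first-order condition: 278 - 4q_L - 2(q_E + q_Z) = 0.
Zephyr's profit: π_Z = (343 - 2Q)q_Z - (71q_Z). Setting ∂π_Z/∂q_Z = 0: 272 - 4q_Z - 2(q_E + q_L) = 0.
Adding the 3 conditions: 859 − 4Q − 4Q = 0, i.e. Q = 859/8.
Back-substituting: q_E = (309 − 859/4)/2 = 377/8, q_L = (278 − 859/4)/2 = 253/8, q_Z = (272 − 859/4)/2 = 229/8.
Total output Q = 859/8, so price P = 343 - 2·(859/8) = 513/4.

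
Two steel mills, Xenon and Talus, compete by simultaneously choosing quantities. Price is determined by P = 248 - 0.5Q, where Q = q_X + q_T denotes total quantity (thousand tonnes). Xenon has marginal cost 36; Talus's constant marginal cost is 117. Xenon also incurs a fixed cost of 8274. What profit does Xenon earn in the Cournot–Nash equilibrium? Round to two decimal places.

Xenon's profit: π_X = (248 - 0.5Q)q_X - (36q_X). Setting ∂π_X/∂q_X = 0: 212 - q_X - (1/2)(q_T) = 0.
Talus's profit: π_T = (248 - 0.5Q)q_T - (117q_T). Setting ∂π_T/∂q_T = 0: 131 - q_T - (1/2)(q_X) = 0.
Rearranging gives the reaction functions q_X = (212 - (1/2)q_T) and q_T = (131 - (1/2)q_X).
Substituting one into the other gives q_X = 586/3 and q_T = 100/3.
Price P = 248 - (1/2)·(686/3) = 401/3.
Xenon's profit: (401/3 - 36)·(586/3) - 8274 = 10803.5556.

10803.56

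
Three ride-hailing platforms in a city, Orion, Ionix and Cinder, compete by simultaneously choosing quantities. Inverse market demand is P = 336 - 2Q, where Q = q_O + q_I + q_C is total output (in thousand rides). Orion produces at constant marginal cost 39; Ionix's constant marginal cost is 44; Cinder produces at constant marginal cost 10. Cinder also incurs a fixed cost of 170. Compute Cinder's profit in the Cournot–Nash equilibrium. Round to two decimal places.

4558.78

Orion's profit: π_O = (336 - 2Q)q_O - (39q_O). Setting ∂π_O/∂q_O = 0: 297 - 4q_O - 2(q_I + q_C) = 0.
Ionix's profit: π_I = (336 - 2Q)q_I - (44q_I). Setting ∂π_I/∂q_I = 0: 292 - 4q_I - 2(q_O + q_C) = 0.
Cinder's profit: π_C = (336 - 2Q)q_C - (10q_C). Setting ∂π_C/∂q_C = 0: 326 - 4q_C - 2(q_O + q_I) = 0.
Summing all 3 equations gives 915 − 8Q = 0, hence Q = 915/8.
Back-substituting: q_O = (297 − 915/4)/2 = 273/8, q_I = (292 − 915/4)/2 = 253/8, q_C = (326 − 915/4)/2 = 389/8.
Price P = 336 - 2·(915/8) = 429/4.
Cinder's profit: (429/4 - 10)·(389/8) - 170 = 4558.7813.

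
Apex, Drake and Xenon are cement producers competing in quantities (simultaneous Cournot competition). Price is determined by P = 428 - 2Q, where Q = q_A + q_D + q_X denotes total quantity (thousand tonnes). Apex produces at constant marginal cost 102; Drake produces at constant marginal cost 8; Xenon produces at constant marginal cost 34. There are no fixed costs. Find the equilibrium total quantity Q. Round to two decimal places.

Apex's profit: π_A = (428 - 2Q)q_A - (102q_A). Setting ∂π_A/∂q_A = 0: 326 - 4q_A - 2(q_D + q_X) = 0.
Drake's first-order condition: 420 - 4q_D - 2(q_A + q_X) = 0.
Xenon's profit: π_X = (428 - 2Q)q_X - (34q_X). Setting ∂π_X/∂q_X = 0: 394 - 4q_X - 2(q_A + q_D) = 0.
Summing all 3 equations gives 1140 − 8Q = 0, hence Q = 285/2.
Back-substituting: q_A = (326 − 285)/2 = 41/2, q_D = (420 − 285)/2 = 135/2, q_X = (394 − 285)/2 = 109/2.
Total output Q = 41/2 + 135/2 + 109/2 = 285/2.

142.50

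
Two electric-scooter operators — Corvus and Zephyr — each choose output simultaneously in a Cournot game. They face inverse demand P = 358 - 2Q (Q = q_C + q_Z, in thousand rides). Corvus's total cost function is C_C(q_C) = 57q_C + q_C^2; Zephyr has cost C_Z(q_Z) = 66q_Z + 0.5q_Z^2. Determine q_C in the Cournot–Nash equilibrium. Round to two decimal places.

35.42

Corvus's profit: π_C = (358 - 2Q)q_C - (57q_C + q_C²). Setting ∂π_C/∂q_C = 0: 301 - 6q_C - 2(q_Z) = 0.
Zephyr's profit: π_Z = (358 - 2Q)q_Z - (66q_Z + (1/2)q_Z²). Setting ∂π_Z/∂q_Z = 0: 292 - 5q_Z - 2(q_C) = 0.
Best responses: q_C = (301 - 2q_Z)/6, q_Z = (292 - 2q_C)/5.
Substituting one into the other gives q_C = 921/26 and q_Z = 575/13.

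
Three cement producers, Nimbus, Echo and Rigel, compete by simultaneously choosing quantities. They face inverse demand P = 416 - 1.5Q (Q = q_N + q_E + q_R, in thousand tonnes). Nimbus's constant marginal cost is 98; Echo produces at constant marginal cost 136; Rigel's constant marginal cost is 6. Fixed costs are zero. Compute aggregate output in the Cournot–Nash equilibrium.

Nimbus's profit: π_N = (416 - 1.5Q)q_N - (98q_N). Setting ∂π_N/∂q_N = 0: 318 - 3q_N - (3/2)(q_E + q_R) = 0.
Echo's first-order condition: 280 - 3q_E - (3/2)(q_N + q_R) = 0.
Rigel's first-order condition: 410 - 3q_R - (3/2)(q_N + q_E) = 0.
Adding the 3 conditions: 1008 − 3Q − 3Q = 0, i.e. Q = 168.
Back-substituting: q_N = (318 − 252)/(3/2) = 44, q_E = (280 − 252)/(3/2) = 56/3, q_R = (410 − 252)/(3/2) = 316/3.
Total output Q = 44 + 56/3 + 316/3 = 168.

168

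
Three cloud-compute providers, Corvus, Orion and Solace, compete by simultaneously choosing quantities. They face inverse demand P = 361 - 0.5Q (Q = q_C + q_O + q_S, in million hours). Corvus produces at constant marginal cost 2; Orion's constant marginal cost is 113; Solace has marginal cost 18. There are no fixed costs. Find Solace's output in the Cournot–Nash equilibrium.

Corvus's profit: π_C = (361 - 0.5Q)q_C - (2q_C). Setting ∂π_C/∂q_C = 0: 359 - q_C - (1/2)(q_O + q_S) = 0.
Orion's profit: π_O = (361 - 0.5Q)q_O - (113q_O). Setting ∂π_O/∂q_O = 0: 248 - q_O - (1/2)(q_C + q_S) = 0.
Solace's first-order condition: 343 - q_S - (1/2)(q_C + q_O) = 0.
Summing all 3 equations gives 950 − 2Q = 0, hence Q = 475.
Back-substituting: q_C = (359 − 475/2)/(1/2) = 243, q_O = (248 − 475/2)/(1/2) = 21, q_S = (343 − 475/2)/(1/2) = 211.

211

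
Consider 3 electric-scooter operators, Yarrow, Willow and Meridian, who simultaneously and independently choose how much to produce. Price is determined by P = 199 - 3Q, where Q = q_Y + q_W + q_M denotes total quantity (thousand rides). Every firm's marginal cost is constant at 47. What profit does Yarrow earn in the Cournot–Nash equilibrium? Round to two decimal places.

Each firm earns π_i = (199 - 3Q)q_i - 47q_i.
First-order condition (treating rivals' output as given): 152 - 6q_i - 3·Σ_{j≠i} q_j = 0.
By symmetry each firm produces the same amount; substituting Σ_{j≠i} q_j = 2q_i yields q_i = 152/12 = 38/3.
Price P = 199 - 3·38 = 85.
Yarrow's profit: (85 - 47)·(38/3) = 1444/3.

481.33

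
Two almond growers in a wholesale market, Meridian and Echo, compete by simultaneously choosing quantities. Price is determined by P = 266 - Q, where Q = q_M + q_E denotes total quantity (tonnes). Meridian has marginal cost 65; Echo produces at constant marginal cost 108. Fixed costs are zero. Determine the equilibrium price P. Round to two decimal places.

Meridian's profit: π_M = (266 - Q)q_M - (65q_M). Setting ∂π_M/∂q_M = 0: 201 - 2q_M - (q_E) = 0.
Echo's first-order condition: 158 - 2q_E - (q_M) = 0.
Rearranging gives the reaction functions q_M = (201 - q_E)/2 and q_E = (158 - q_M)/2.
Solving the pair: q_M = 244/3, q_E = 115/3.
Total output Q = 359/3, so price P = 266 - 359/3 = 439/3.

146.33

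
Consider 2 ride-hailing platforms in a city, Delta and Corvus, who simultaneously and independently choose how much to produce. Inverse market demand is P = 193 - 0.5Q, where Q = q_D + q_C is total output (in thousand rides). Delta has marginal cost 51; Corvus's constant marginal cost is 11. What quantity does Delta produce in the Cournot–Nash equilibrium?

68

Delta's profit: π_D = (193 - 0.5Q)q_D - (51q_D). Setting ∂π_D/∂q_D = 0: 142 - q_D - (1/2)(q_C) = 0.
Corvus's profit: π_C = (193 - 0.5Q)q_C - (11q_C). Setting ∂π_C/∂q_C = 0: 182 - q_C - (1/2)(q_D) = 0.
Rearranging gives the reaction functions q_D = (142 - (1/2)q_C) and q_C = (182 - (1/2)q_D).
Substituting one into the other gives q_D = 68 and q_C = 148.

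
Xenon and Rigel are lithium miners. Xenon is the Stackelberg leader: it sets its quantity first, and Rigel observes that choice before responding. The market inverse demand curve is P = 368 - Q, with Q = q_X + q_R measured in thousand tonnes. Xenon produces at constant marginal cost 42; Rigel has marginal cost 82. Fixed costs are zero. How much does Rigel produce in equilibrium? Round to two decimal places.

Solve by backward induction. Given q_X, the follower Rigel maximises π_R = (368 - q_X - q_R)q_R - 82q_R.
Setting the follower's marginal profit to zero, 286 - q_X - 2q_R = 0, i.e. q_R = (286 - q_X)/2.
Xenon substitutes q_R(q_X) into its own profit: π_X = q_X(368 - q_X - (286 - q_X)/2) - 42q_X = (225 - (1/2)q_X)q_X - 42q_X.
Leader FOC: 183 - q_X = 0, so q_X = 183.
Then q_R = (286 - 183)/2 = 103/2.

51.50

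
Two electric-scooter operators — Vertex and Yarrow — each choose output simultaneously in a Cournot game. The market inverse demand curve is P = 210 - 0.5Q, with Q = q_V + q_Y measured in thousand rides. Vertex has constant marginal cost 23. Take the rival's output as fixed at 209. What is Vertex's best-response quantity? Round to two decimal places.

82.50

With the rival's output fixed at 209, Vertex's profit is π_V = (210 - (1/2)·209 - (1/2)q_V)q_V - (23q_V) = (211/2 - (1/2)q_V)q_V - (23q_V).
∂π_V/∂q_V = 165/2 - q_V = 0, so q_V = 165/2.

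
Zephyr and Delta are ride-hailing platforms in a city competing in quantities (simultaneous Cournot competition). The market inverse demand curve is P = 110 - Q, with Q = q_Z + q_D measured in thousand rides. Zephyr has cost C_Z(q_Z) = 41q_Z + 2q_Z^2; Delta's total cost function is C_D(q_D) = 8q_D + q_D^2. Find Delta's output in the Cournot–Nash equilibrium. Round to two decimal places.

Zephyr's profit: π_Z = (110 - Q)q_Z - (41q_Z + 2q_Z²). Setting ∂π_Z/∂q_Z = 0: 69 - 6q_Z - (q_D) = 0.
Delta's profit: π_D = (110 - Q)q_D - (8q_D + q_D²). Setting ∂π_D/∂q_D = 0: 102 - 4q_D - (q_Z) = 0.
Best responses: q_Z = (69 - q_D)/6, q_D = (102 - q_Z)/4.
Solving the pair: q_Z = 174/23, q_D = 543/23.

23.61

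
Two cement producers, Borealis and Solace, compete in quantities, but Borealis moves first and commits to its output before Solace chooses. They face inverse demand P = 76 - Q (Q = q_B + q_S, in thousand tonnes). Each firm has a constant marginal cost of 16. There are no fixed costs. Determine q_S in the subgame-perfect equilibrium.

15

The follower Solace best-responds to any q_B: π_S = (76 - Q)q_S - 16q_S.
Follower FOC: 60 - q_B - 2q_S = 0, so q_S(q_B) = (60 - q_B)/2.
Borealis substitutes q_S(q_B) into its own profit: π_B = q_B(76 - q_B - (60 - q_B)/2) - 16q_B = (46 - (1/2)q_B)q_B - 16q_B.
Maximising: ∂π_B/∂q_B = 30 - q_B = 0, giving q_B = 30.
Then q_S = (60 - 30)/2 = 15.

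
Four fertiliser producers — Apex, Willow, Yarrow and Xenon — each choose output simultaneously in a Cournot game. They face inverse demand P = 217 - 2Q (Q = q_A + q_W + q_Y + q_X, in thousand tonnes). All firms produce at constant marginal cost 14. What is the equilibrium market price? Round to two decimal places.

Each firm earns π_i = (217 - 2Q)q_i - 14q_i.
First-order condition (treating rivals' output as given): 203 - 4q_i - 2·Σ_{j≠i} q_j = 0.
With identical firms every q_j equals q_i, so Σ_{j≠i} q_j = 3q_i and 203 = 10q_i, giving q_i = 203/10.
Total output Q = 406/5, so price P = 217 - 2·(406/5) = 273/5.

54.60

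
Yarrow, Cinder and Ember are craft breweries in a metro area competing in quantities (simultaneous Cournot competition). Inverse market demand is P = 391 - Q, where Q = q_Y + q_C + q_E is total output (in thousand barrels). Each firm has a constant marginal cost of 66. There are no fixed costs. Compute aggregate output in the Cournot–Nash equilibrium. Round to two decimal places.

Each firm earns π_i = (391 - Q)q_i - 66q_i.
First-order condition (treating rivals' output as given): 325 - 2q_i - Σ_{j≠i} q_j = 0.
With identical firms every q_j equals q_i, so Σ_{j≠i} q_j = 2q_i and 325 = 4q_i, giving q_i = 325/4.
Total output Q = 325/4 + 325/4 + 325/4 = 975/4.

243.75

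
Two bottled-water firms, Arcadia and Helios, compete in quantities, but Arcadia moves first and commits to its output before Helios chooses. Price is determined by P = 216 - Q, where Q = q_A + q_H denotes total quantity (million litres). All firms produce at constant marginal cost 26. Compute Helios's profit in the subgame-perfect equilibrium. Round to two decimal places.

2256.25

The follower Helios best-responds to any q_A: π_H = (216 - Q)q_H - 26q_H.
Follower FOC: 190 - q_A - 2q_H = 0, so q_H(q_A) = (190 - q_A)/2.
The leader anticipates this reaction. Substituting into P = 216 - Q gives P = 121 - (1/2)q_A, so π_A = (121 - (1/2)q_A)q_A - 26q_A.
Leader FOC: 95 - q_A = 0, so q_A = 95.
Then q_H = (190 - 95)/2 = 95/2.
Price P = 216 - 285/2 = 147/2.
Helios's profit: (147/2 - 26)·(95/2) = 2256.2500.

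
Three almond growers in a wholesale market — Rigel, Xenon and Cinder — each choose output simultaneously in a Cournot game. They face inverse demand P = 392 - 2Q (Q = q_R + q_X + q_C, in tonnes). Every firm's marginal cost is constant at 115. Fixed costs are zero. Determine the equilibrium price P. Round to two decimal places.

Each firm earns π_i = (392 - 2Q)q_i - 115q_i.
Setting ∂π_i/∂q_i = 0 with rivals' quantities fixed: 277 - 4q_i - 2·Σ_{j≠i} q_j = 0.
By symmetry each firm produces the same amount; substituting Σ_{j≠i} q_j = 2q_i yields q_i = 277/8.
Total output Q = 831/8, so price P = 392 - 2·(831/8) = 737/4.

184.25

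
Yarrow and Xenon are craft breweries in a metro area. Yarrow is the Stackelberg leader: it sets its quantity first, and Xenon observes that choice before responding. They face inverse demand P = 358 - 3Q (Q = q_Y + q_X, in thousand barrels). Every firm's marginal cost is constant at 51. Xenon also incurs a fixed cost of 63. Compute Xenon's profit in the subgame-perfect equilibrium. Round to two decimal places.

Solve by backward induction. Given q_Y, the follower Xenon maximises π_X = (358 - 3q_Y - 3q_X)q_X - 51q_X.
Setting the follower's marginal profit to zero, 307 - 3q_Y - 6q_X = 0, i.e. q_X = (307 - 3q_Y)/6.
Yarrow substitutes q_X(q_Y) into its own profit: π_Y = q_Y(358 - 3q_Y - (307 - 3q_Y)/2) - 51q_Y = (409/2 - (3/2)q_Y)q_Y - 51q_Y.
Maximising: ∂π_Y/∂q_Y = 307/2 - 3q_Y = 0, giving q_Y = 307/6.
Then q_X = (307 - 3·(307/6))/6 = 307/12.
Price P = 358 - 3·(307/4) = 511/4.
Xenon's profit: (511/4 - 51)·(307/12) - 63 = 1900.5208.

1900.52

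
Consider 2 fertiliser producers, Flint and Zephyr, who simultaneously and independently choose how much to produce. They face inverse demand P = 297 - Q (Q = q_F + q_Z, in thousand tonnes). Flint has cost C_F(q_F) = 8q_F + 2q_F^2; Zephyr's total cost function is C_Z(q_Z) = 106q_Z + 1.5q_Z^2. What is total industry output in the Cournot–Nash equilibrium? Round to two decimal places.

Flint's profit: π_F = (297 - Q)q_F - (8q_F + 2q_F²). Setting ∂π_F/∂q_F = 0: 289 - 6q_F - (q_Z) = 0.
Zephyr's profit: π_Z = (297 - Q)q_Z - (106q_Z + (3/2)q_Z²). Setting ∂π_Z/∂q_Z = 0: 191 - 5q_Z - (q_F) = 0.
Best responses: q_F = (289 - q_Z)/6, q_Z = (191 - q_F)/5.
Substituting one into the other gives q_F = 1254/29 and q_Z = 857/29.
Total output Q = 1254/29 + 857/29 = 72.7931.

72.79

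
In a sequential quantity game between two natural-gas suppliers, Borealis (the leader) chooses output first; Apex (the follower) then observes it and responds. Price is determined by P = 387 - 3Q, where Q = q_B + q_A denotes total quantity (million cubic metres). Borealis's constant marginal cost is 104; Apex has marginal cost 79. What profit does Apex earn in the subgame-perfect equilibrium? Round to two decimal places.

Solve by backward induction. Given q_B, the follower Apex maximises π_A = (387 - 3q_B - 3q_A)q_A - 79q_A.
Follower FOC: 308 - 3q_B - 6q_A = 0, so q_A(q_B) = (308 - 3q_B)/6.
Borealis substitutes q_A(q_B) into its own profit: π_B = q_B(387 - 3q_B - (308 - 3q_B)/2) - 104q_B = (233 - (3/2)q_B)q_B - 104q_B.
The leader's first-order condition 129 - 3q_B = 0 yields q_B = 43.
Then q_A = (308 - 3·43)/6 = 179/6.
Price P = 387 - 3·(437/6) = 337/2.
Apex's profit: (337/2 - 79)·(179/6) = 2670.0833.

2670.08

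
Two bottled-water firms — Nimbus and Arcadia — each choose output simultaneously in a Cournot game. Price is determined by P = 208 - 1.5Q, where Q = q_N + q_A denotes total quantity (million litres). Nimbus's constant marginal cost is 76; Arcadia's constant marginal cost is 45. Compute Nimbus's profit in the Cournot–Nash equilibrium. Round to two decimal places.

755.63

Nimbus's profit: π_N = (208 - 1.5Q)q_N - (76q_N). Setting ∂π_N/∂q_N = 0: 132 - 3q_N - (3/2)(q_A) = 0.
Arcadia's first-order condition: 163 - 3q_A - (3/2)(q_N) = 0.
Best responses: q_N = (132 - (3/2)q_A)/3, q_A = (163 - (3/2)q_N)/3.
Substituting one into the other gives q_N = 202/9 and q_A = 388/9.
Price P = 208 - (3/2)·(590/9) = 329/3.
Nimbus's profit: (329/3 - 76)·(202/9) = 755.6296.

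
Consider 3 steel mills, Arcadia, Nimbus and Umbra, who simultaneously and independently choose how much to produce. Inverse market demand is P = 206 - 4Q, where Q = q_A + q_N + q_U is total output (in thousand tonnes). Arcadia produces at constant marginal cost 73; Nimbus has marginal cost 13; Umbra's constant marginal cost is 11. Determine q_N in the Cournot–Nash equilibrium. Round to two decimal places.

15.69

Arcadia's profit: π_A = (206 - 4Q)q_A - (73q_A). Setting ∂π_A/∂q_A = 0: 133 - 8q_A - 4(q_N + q_U) = 0.
Nimbus's profit: π_N = (206 - 4Q)q_N - (13q_N). Setting ∂π_N/∂q_N = 0: 193 - 8q_N - 4(q_A + q_U) = 0.
Umbra's profit: π_U = (206 - 4Q)q_U - (11q_U). Setting ∂π_U/∂q_U = 0: 195 - 8q_U - 4(q_A + q_N) = 0.
Adding the 3 conditions: 521 − 8Q − 8Q = 0, i.e. Q = 521/16.
Back-substituting: q_A = (133 − 521/4)/4 = 11/16, q_N = (193 − 521/4)/4 = 251/16, q_U = (195 − 521/4)/4 = 259/16.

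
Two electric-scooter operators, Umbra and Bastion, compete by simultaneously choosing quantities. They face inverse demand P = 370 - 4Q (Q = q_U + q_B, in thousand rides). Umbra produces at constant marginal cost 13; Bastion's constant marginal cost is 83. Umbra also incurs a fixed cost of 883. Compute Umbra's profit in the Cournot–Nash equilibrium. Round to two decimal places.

Umbra's profit: π_U = (370 - 4Q)q_U - (13q_U). Setting ∂π_U/∂q_U = 0: 357 - 8q_U - 4(q_B) = 0.
Bastion's profit: π_B = (370 - 4Q)q_B - (83q_B). Setting ∂π_B/∂q_B = 0: 287 - 8q_B - 4(q_U) = 0.
Best responses: q_U = (357 - 4q_B)/8, q_B = (287 - 4q_U)/8.
Substituting one into the other gives q_U = 427/12 and q_B = 217/12.
Price P = 370 - 4·(161/3) = 466/3.
Umbra's profit: (466/3 - 13)·(427/12) - 883 = 4181.6944.

4181.69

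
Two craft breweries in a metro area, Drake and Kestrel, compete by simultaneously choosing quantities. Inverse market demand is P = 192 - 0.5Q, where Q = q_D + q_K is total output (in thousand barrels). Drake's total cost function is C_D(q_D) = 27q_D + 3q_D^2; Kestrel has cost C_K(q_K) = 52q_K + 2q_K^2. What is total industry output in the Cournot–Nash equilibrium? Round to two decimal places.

47.55

Drake's profit: π_D = (192 - 0.5Q)q_D - (27q_D + 3q_D²). Setting ∂π_D/∂q_D = 0: 165 - 7q_D - (1/2)(q_K) = 0.
Kestrel's first-order condition: 140 - 5q_K - (1/2)(q_D) = 0.
Best responses: q_D = (165 - (1/2)q_K)/7, q_K = (140 - (1/2)q_D)/5.
Solving the pair: q_D = 21.7266, q_K = 25.8273.
Total output Q = 21.7266 + 25.8273 = 47.5540.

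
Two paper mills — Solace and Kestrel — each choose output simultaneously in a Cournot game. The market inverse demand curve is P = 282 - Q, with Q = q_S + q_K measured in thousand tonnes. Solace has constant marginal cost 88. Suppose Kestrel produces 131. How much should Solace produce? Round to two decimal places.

With the rival's output fixed at 131, Solace's profit is π_S = (282 - 131 - q_S)q_S - (88q_S) = (151 - q_S)q_S - (88q_S).
∂π_S/∂q_S = 63 - 2q_S = 0, so q_S = 63/2.

31.50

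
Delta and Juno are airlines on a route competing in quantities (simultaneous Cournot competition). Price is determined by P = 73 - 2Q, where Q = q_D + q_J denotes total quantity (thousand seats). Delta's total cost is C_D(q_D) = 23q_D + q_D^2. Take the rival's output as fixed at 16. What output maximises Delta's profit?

With the rival's output fixed at 16, Delta's profit is π_D = (73 - 2·16 - 2q_D)q_D - (23q_D + q_D²) = (41 - 2q_D)q_D - (23q_D + q_D²).
∂π_D/∂q_D = 18 - 6q_D = 0, so q_D = 3.

3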